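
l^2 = l^2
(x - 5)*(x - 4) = x^2 - 9*x + 20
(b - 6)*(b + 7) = b^2 + b - 42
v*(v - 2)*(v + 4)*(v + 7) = v^4 + 9*v^3 + 6*v^2 - 56*v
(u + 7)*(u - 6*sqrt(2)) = u^2 - 6*sqrt(2)*u + 7*u - 42*sqrt(2)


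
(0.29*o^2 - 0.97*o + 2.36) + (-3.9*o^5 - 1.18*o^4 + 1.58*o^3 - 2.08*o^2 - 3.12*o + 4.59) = -3.9*o^5 - 1.18*o^4 + 1.58*o^3 - 1.79*o^2 - 4.09*o + 6.95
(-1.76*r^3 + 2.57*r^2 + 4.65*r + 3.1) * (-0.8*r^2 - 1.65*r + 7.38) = 1.408*r^5 + 0.848*r^4 - 20.9493*r^3 + 8.8141*r^2 + 29.202*r + 22.878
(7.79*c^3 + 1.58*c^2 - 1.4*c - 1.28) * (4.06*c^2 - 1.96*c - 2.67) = 31.6274*c^5 - 8.8536*c^4 - 29.5801*c^3 - 6.6714*c^2 + 6.2468*c + 3.4176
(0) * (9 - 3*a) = 0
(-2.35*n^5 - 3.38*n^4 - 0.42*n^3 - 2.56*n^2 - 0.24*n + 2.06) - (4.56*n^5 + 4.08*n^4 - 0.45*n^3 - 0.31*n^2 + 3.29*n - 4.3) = -6.91*n^5 - 7.46*n^4 + 0.03*n^3 - 2.25*n^2 - 3.53*n + 6.36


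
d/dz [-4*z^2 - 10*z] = -8*z - 10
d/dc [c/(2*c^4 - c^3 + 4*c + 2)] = (2*c^4 - c^3 - c*(8*c^3 - 3*c^2 + 4) + 4*c + 2)/(2*c^4 - c^3 + 4*c + 2)^2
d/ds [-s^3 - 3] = -3*s^2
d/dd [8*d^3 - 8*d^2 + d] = 24*d^2 - 16*d + 1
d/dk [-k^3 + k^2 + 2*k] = -3*k^2 + 2*k + 2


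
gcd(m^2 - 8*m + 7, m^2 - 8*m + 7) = m^2 - 8*m + 7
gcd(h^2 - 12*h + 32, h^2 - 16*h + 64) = h - 8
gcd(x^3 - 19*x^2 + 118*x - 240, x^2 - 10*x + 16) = x - 8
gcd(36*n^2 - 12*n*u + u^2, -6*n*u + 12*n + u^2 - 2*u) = -6*n + u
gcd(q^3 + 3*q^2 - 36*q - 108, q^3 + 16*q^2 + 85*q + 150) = q + 6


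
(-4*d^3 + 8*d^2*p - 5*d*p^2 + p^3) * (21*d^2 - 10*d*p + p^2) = -84*d^5 + 208*d^4*p - 189*d^3*p^2 + 79*d^2*p^3 - 15*d*p^4 + p^5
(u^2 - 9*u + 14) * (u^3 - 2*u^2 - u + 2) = u^5 - 11*u^4 + 31*u^3 - 17*u^2 - 32*u + 28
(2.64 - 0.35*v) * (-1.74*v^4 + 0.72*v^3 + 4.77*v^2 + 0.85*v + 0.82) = 0.609*v^5 - 4.8456*v^4 + 0.2313*v^3 + 12.2953*v^2 + 1.957*v + 2.1648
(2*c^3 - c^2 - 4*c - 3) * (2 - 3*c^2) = -6*c^5 + 3*c^4 + 16*c^3 + 7*c^2 - 8*c - 6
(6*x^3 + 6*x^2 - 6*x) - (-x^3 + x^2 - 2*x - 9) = 7*x^3 + 5*x^2 - 4*x + 9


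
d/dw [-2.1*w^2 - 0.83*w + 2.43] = -4.2*w - 0.83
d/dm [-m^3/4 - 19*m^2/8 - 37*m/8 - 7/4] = -3*m^2/4 - 19*m/4 - 37/8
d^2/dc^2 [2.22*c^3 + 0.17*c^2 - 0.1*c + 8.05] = 13.32*c + 0.34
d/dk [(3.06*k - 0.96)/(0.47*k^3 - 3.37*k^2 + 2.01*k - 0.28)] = (-2.8764*k^3 + 11.6658*k^2 - 6.4704*k + 1.0728)/(0.2209*k^6 - 3.1678*k^5 + 13.2463*k^4 - 13.8106*k^3 + 5.9273*k^2 - 1.1256*k + 0.0784)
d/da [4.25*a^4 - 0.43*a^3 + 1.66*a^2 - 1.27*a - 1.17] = 17.0*a^3 - 1.29*a^2 + 3.32*a - 1.27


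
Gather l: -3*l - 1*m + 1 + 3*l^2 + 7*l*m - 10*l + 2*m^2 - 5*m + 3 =3*l^2 + l*(7*m - 13) + 2*m^2 - 6*m + 4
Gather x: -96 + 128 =32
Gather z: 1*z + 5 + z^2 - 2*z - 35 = z^2 - z - 30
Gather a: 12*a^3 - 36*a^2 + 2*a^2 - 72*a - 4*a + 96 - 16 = 12*a^3 - 34*a^2 - 76*a + 80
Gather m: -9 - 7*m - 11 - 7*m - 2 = -14*m - 22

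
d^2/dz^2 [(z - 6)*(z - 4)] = 2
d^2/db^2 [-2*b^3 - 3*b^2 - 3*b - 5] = -12*b - 6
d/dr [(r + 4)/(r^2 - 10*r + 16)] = (r^2 - 10*r - 2*(r - 5)*(r + 4) + 16)/(r^2 - 10*r + 16)^2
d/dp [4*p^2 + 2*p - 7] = 8*p + 2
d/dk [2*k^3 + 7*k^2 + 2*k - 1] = 6*k^2 + 14*k + 2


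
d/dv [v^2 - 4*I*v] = 2*v - 4*I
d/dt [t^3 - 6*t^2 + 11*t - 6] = 3*t^2 - 12*t + 11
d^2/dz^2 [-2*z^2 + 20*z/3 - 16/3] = -4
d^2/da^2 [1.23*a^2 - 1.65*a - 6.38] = 2.46000000000000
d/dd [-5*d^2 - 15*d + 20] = -10*d - 15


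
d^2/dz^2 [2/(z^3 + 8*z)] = 4*(-3*z^2*(z^2 + 8) + (3*z^2 + 8)^2)/(z^3*(z^2 + 8)^3)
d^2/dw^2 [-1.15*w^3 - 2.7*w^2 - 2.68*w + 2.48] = -6.9*w - 5.4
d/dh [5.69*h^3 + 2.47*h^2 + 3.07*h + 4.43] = 17.07*h^2 + 4.94*h + 3.07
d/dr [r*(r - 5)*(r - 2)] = 3*r^2 - 14*r + 10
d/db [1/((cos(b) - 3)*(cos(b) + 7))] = 2*(cos(b) + 2)*sin(b)/((cos(b) - 3)^2*(cos(b) + 7)^2)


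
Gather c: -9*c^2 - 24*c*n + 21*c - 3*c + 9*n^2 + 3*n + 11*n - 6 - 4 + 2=-9*c^2 + c*(18 - 24*n) + 9*n^2 + 14*n - 8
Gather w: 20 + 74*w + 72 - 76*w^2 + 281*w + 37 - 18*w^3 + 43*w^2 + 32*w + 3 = -18*w^3 - 33*w^2 + 387*w + 132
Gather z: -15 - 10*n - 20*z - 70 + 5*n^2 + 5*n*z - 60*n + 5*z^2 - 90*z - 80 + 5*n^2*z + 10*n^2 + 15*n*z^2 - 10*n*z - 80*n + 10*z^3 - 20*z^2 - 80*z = 15*n^2 - 150*n + 10*z^3 + z^2*(15*n - 15) + z*(5*n^2 - 5*n - 190) - 165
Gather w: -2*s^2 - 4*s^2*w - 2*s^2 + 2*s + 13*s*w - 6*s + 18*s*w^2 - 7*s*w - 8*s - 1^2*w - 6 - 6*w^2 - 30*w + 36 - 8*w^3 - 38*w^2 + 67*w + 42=-4*s^2 - 12*s - 8*w^3 + w^2*(18*s - 44) + w*(-4*s^2 + 6*s + 36) + 72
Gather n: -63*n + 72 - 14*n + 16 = 88 - 77*n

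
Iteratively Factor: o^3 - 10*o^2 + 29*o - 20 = (o - 4)*(o^2 - 6*o + 5) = (o - 4)*(o - 1)*(o - 5)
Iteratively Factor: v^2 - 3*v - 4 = (v - 4)*(v + 1)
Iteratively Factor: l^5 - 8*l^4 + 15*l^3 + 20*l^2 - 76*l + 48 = (l - 4)*(l^4 - 4*l^3 - l^2 + 16*l - 12) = (l - 4)*(l - 3)*(l^3 - l^2 - 4*l + 4) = (l - 4)*(l - 3)*(l - 2)*(l^2 + l - 2) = (l - 4)*(l - 3)*(l - 2)*(l + 2)*(l - 1)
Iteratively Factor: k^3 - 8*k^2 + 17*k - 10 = (k - 5)*(k^2 - 3*k + 2) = (k - 5)*(k - 1)*(k - 2)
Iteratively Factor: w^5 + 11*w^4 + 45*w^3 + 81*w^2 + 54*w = (w + 3)*(w^4 + 8*w^3 + 21*w^2 + 18*w) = (w + 3)^2*(w^3 + 5*w^2 + 6*w) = (w + 2)*(w + 3)^2*(w^2 + 3*w) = (w + 2)*(w + 3)^3*(w)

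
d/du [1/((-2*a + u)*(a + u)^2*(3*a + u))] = ((a + u)*(2*a - u) - (a + u)*(3*a + u) + 2*(2*a - u)*(3*a + u))/((a + u)^3*(2*a - u)^2*(3*a + u)^2)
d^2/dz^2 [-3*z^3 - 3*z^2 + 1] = -18*z - 6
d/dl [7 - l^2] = -2*l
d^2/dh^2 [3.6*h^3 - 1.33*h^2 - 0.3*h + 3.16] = 21.6*h - 2.66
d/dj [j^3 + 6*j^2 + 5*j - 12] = 3*j^2 + 12*j + 5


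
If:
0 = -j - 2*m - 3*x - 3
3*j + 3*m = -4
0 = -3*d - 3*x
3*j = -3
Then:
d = 4/9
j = -1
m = -1/3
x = -4/9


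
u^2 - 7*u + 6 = (u - 6)*(u - 1)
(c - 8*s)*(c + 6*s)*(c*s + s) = c^3*s - 2*c^2*s^2 + c^2*s - 48*c*s^3 - 2*c*s^2 - 48*s^3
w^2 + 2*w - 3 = (w - 1)*(w + 3)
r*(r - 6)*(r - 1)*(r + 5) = r^4 - 2*r^3 - 29*r^2 + 30*r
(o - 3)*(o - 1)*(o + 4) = o^3 - 13*o + 12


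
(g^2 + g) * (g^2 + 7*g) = g^4 + 8*g^3 + 7*g^2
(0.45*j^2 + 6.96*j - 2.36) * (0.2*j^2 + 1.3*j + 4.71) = 0.09*j^4 + 1.977*j^3 + 10.6955*j^2 + 29.7136*j - 11.1156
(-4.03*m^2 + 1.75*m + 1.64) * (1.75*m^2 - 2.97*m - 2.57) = -7.0525*m^4 + 15.0316*m^3 + 8.0296*m^2 - 9.3683*m - 4.2148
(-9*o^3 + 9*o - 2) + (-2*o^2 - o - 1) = -9*o^3 - 2*o^2 + 8*o - 3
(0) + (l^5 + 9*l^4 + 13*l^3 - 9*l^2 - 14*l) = l^5 + 9*l^4 + 13*l^3 - 9*l^2 - 14*l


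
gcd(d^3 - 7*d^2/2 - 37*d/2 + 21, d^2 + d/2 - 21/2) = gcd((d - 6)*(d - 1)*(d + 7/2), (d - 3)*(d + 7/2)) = d + 7/2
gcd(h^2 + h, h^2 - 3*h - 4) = h + 1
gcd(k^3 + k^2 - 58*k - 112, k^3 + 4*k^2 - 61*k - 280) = k^2 - k - 56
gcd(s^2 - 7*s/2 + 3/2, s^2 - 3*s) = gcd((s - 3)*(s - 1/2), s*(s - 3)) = s - 3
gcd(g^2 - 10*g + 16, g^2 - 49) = 1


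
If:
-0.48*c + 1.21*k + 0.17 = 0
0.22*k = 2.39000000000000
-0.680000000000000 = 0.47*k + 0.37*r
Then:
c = 27.74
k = 10.86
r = -15.64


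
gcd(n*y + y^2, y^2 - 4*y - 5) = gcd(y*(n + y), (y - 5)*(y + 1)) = 1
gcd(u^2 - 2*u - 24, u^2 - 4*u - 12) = u - 6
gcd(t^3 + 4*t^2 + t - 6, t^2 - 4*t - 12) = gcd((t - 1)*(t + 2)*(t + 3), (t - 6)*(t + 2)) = t + 2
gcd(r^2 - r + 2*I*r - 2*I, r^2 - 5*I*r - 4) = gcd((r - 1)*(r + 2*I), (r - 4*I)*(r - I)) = 1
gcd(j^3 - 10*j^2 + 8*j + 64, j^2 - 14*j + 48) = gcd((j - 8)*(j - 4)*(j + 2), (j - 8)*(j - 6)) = j - 8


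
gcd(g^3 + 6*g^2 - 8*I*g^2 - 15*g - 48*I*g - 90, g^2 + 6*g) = g + 6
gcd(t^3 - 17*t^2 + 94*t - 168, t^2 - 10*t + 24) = t^2 - 10*t + 24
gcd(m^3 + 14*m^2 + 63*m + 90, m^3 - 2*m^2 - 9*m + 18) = m + 3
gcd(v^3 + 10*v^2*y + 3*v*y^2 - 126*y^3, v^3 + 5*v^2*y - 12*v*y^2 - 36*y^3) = -v^2 - 3*v*y + 18*y^2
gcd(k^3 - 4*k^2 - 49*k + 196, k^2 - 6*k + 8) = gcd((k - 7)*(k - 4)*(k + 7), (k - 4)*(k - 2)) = k - 4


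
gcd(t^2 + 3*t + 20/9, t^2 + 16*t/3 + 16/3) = t + 4/3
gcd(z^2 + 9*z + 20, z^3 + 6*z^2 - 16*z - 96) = z + 4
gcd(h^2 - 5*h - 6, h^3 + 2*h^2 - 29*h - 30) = h + 1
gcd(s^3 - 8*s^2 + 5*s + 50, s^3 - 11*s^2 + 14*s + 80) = s^2 - 3*s - 10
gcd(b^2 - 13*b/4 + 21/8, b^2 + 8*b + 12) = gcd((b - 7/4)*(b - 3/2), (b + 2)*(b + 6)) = 1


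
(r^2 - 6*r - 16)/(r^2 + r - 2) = (r - 8)/(r - 1)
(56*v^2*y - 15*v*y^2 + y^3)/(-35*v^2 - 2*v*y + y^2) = y*(-8*v + y)/(5*v + y)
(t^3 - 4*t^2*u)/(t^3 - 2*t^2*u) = (t - 4*u)/(t - 2*u)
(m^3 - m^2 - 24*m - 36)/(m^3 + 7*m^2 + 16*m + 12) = (m - 6)/(m + 2)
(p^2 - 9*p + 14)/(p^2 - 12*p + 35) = (p - 2)/(p - 5)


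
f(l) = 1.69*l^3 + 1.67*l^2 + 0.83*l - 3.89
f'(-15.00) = 1091.48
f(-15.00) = -5344.34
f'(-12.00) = 690.83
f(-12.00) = -2693.69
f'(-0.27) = 0.30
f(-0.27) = -4.03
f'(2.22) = 33.23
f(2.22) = 24.67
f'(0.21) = 1.75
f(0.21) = -3.63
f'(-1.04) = 2.84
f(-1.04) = -4.85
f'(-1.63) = 8.86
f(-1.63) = -8.12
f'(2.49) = 40.58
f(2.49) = 34.62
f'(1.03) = 9.65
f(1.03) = 0.58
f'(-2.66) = 27.82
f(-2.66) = -26.09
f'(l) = 5.07*l^2 + 3.34*l + 0.83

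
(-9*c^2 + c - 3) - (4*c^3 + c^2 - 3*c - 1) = -4*c^3 - 10*c^2 + 4*c - 2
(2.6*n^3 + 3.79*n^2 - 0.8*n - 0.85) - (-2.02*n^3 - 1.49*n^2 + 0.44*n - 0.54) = 4.62*n^3 + 5.28*n^2 - 1.24*n - 0.31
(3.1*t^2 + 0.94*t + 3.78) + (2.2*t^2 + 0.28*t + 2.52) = 5.3*t^2 + 1.22*t + 6.3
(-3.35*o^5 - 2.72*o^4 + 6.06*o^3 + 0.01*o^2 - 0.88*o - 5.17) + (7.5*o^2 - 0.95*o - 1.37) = -3.35*o^5 - 2.72*o^4 + 6.06*o^3 + 7.51*o^2 - 1.83*o - 6.54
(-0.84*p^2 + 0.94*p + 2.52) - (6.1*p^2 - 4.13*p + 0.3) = -6.94*p^2 + 5.07*p + 2.22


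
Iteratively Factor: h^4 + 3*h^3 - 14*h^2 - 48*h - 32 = (h - 4)*(h^3 + 7*h^2 + 14*h + 8) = (h - 4)*(h + 2)*(h^2 + 5*h + 4) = (h - 4)*(h + 2)*(h + 4)*(h + 1)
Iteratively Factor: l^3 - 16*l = (l - 4)*(l^2 + 4*l) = l*(l - 4)*(l + 4)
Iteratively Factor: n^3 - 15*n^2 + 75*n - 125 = (n - 5)*(n^2 - 10*n + 25) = (n - 5)^2*(n - 5)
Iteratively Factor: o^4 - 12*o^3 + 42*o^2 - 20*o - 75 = (o - 5)*(o^3 - 7*o^2 + 7*o + 15) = (o - 5)^2*(o^2 - 2*o - 3) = (o - 5)^2*(o - 3)*(o + 1)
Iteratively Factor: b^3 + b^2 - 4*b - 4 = (b + 2)*(b^2 - b - 2) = (b + 1)*(b + 2)*(b - 2)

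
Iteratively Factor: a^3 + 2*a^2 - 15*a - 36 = (a - 4)*(a^2 + 6*a + 9) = (a - 4)*(a + 3)*(a + 3)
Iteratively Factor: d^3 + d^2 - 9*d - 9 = (d - 3)*(d^2 + 4*d + 3) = (d - 3)*(d + 1)*(d + 3)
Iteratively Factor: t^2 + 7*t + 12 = (t + 3)*(t + 4)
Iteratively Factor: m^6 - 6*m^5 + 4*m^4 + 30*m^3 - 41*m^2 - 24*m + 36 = (m - 3)*(m^5 - 3*m^4 - 5*m^3 + 15*m^2 + 4*m - 12) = (m - 3)*(m + 2)*(m^4 - 5*m^3 + 5*m^2 + 5*m - 6) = (m - 3)*(m + 1)*(m + 2)*(m^3 - 6*m^2 + 11*m - 6) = (m - 3)^2*(m + 1)*(m + 2)*(m^2 - 3*m + 2) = (m - 3)^2*(m - 1)*(m + 1)*(m + 2)*(m - 2)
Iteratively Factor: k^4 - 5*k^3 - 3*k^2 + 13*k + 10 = (k + 1)*(k^3 - 6*k^2 + 3*k + 10) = (k + 1)^2*(k^2 - 7*k + 10) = (k - 2)*(k + 1)^2*(k - 5)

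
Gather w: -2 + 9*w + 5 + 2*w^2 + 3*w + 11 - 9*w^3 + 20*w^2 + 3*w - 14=-9*w^3 + 22*w^2 + 15*w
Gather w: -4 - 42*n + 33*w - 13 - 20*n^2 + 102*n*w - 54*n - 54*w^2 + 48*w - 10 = -20*n^2 - 96*n - 54*w^2 + w*(102*n + 81) - 27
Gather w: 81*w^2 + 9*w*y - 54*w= 81*w^2 + w*(9*y - 54)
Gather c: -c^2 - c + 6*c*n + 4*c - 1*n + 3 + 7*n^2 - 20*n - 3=-c^2 + c*(6*n + 3) + 7*n^2 - 21*n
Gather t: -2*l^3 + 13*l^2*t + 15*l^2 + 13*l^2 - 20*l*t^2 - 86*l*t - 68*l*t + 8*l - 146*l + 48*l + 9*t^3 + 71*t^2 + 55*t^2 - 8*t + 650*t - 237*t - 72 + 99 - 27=-2*l^3 + 28*l^2 - 90*l + 9*t^3 + t^2*(126 - 20*l) + t*(13*l^2 - 154*l + 405)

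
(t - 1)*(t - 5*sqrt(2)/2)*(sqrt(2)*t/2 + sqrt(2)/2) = sqrt(2)*t^3/2 - 5*t^2/2 - sqrt(2)*t/2 + 5/2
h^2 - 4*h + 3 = (h - 3)*(h - 1)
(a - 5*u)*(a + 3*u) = a^2 - 2*a*u - 15*u^2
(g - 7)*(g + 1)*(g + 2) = g^3 - 4*g^2 - 19*g - 14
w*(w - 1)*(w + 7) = w^3 + 6*w^2 - 7*w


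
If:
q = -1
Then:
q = -1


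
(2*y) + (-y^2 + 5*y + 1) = -y^2 + 7*y + 1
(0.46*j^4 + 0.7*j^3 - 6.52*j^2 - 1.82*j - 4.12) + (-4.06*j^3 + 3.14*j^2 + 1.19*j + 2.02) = 0.46*j^4 - 3.36*j^3 - 3.38*j^2 - 0.63*j - 2.1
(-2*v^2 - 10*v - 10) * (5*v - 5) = -10*v^3 - 40*v^2 + 50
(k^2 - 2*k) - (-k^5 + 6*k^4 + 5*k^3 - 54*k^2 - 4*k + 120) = k^5 - 6*k^4 - 5*k^3 + 55*k^2 + 2*k - 120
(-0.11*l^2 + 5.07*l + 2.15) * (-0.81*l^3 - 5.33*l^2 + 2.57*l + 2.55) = 0.0891*l^5 - 3.5204*l^4 - 29.0473*l^3 + 1.2899*l^2 + 18.454*l + 5.4825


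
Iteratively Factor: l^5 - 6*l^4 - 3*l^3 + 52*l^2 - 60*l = (l - 2)*(l^4 - 4*l^3 - 11*l^2 + 30*l) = l*(l - 2)*(l^3 - 4*l^2 - 11*l + 30) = l*(l - 2)*(l + 3)*(l^2 - 7*l + 10) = l*(l - 5)*(l - 2)*(l + 3)*(l - 2)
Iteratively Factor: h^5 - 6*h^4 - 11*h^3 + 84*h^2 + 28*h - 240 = (h - 4)*(h^4 - 2*h^3 - 19*h^2 + 8*h + 60) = (h - 5)*(h - 4)*(h^3 + 3*h^2 - 4*h - 12) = (h - 5)*(h - 4)*(h + 3)*(h^2 - 4) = (h - 5)*(h - 4)*(h - 2)*(h + 3)*(h + 2)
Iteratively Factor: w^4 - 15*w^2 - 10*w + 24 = (w - 4)*(w^3 + 4*w^2 + w - 6) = (w - 4)*(w + 3)*(w^2 + w - 2) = (w - 4)*(w + 2)*(w + 3)*(w - 1)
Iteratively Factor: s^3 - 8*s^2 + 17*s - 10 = (s - 1)*(s^2 - 7*s + 10) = (s - 5)*(s - 1)*(s - 2)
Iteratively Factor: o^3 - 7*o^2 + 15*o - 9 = (o - 3)*(o^2 - 4*o + 3) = (o - 3)*(o - 1)*(o - 3)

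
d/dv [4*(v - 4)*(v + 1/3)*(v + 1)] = 12*v^2 - 64*v/3 - 20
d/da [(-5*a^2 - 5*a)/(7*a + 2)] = 5*(-7*a^2 - 4*a - 2)/(49*a^2 + 28*a + 4)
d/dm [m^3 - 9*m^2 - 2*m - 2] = 3*m^2 - 18*m - 2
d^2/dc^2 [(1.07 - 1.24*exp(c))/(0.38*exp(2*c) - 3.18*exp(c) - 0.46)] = (-0.179056*exp(4*c) - 0.880383999999998*exp(3*c) - 5.179476*exp(2*c) + 13.382284*exp(c) - 1.82758)*exp(c)/(0.054872*exp(6*c) - 1.377576*exp(5*c) + 11.328864*exp(4*c) - 28.822248*exp(3*c) - 13.713888*exp(2*c) - 2.018664*exp(c) - 0.097336)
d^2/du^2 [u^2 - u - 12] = 2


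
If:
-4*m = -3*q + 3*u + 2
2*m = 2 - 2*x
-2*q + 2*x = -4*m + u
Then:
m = 1 - x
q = 2 - 10*x/9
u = 2*x/9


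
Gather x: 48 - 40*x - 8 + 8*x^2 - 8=8*x^2 - 40*x + 32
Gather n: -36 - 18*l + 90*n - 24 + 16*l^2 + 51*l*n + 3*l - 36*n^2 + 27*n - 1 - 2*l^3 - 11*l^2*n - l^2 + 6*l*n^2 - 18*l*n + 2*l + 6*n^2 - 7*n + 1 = -2*l^3 + 15*l^2 - 13*l + n^2*(6*l - 30) + n*(-11*l^2 + 33*l + 110) - 60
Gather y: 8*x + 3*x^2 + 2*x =3*x^2 + 10*x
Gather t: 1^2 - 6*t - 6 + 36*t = 30*t - 5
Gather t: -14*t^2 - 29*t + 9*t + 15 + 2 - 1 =-14*t^2 - 20*t + 16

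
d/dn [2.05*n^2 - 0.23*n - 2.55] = 4.1*n - 0.23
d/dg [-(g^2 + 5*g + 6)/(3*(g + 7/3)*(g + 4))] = 2*(-2*g^2 - 10*g - 13)/(9*g^4 + 114*g^3 + 529*g^2 + 1064*g + 784)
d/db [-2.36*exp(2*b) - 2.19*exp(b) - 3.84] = (-4.72*exp(b) - 2.19)*exp(b)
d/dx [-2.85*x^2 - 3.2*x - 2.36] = -5.7*x - 3.2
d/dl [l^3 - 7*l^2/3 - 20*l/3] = 3*l^2 - 14*l/3 - 20/3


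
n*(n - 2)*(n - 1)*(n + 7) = n^4 + 4*n^3 - 19*n^2 + 14*n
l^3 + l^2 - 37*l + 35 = (l - 5)*(l - 1)*(l + 7)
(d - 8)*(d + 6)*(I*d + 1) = I*d^3 + d^2 - 2*I*d^2 - 2*d - 48*I*d - 48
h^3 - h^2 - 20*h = h*(h - 5)*(h + 4)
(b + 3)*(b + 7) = b^2 + 10*b + 21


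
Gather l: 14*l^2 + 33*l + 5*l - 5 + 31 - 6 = 14*l^2 + 38*l + 20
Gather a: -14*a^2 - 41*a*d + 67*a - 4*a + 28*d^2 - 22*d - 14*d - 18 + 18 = -14*a^2 + a*(63 - 41*d) + 28*d^2 - 36*d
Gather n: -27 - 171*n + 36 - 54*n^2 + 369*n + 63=-54*n^2 + 198*n + 72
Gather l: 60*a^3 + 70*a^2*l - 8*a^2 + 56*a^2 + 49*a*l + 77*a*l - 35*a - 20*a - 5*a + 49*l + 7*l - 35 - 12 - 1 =60*a^3 + 48*a^2 - 60*a + l*(70*a^2 + 126*a + 56) - 48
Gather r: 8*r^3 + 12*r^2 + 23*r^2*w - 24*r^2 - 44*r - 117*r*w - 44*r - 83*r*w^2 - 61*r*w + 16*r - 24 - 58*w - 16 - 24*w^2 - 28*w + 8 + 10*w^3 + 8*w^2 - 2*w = 8*r^3 + r^2*(23*w - 12) + r*(-83*w^2 - 178*w - 72) + 10*w^3 - 16*w^2 - 88*w - 32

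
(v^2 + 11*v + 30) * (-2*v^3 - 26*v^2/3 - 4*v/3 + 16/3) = -2*v^5 - 92*v^4/3 - 470*v^3/3 - 808*v^2/3 + 56*v/3 + 160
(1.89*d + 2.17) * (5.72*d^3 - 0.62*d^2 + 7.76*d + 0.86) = 10.8108*d^4 + 11.2406*d^3 + 13.321*d^2 + 18.4646*d + 1.8662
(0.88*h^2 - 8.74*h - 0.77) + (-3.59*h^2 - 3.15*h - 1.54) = -2.71*h^2 - 11.89*h - 2.31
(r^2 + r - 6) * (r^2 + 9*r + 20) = r^4 + 10*r^3 + 23*r^2 - 34*r - 120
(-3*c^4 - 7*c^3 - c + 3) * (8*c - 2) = -24*c^5 - 50*c^4 + 14*c^3 - 8*c^2 + 26*c - 6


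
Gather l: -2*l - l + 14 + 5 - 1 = 18 - 3*l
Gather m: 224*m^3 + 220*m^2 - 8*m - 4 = 224*m^3 + 220*m^2 - 8*m - 4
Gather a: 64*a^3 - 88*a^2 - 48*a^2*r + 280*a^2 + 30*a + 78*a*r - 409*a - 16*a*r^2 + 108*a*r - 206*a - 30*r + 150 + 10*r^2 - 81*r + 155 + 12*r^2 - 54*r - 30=64*a^3 + a^2*(192 - 48*r) + a*(-16*r^2 + 186*r - 585) + 22*r^2 - 165*r + 275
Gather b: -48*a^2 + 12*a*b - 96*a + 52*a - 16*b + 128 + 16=-48*a^2 - 44*a + b*(12*a - 16) + 144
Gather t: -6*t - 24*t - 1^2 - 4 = -30*t - 5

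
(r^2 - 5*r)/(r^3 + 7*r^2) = (r - 5)/(r*(r + 7))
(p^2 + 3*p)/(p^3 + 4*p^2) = (p + 3)/(p*(p + 4))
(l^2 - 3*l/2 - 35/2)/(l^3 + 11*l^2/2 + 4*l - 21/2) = (l - 5)/(l^2 + 2*l - 3)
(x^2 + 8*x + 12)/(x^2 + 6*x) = (x + 2)/x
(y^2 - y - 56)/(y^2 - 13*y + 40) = (y + 7)/(y - 5)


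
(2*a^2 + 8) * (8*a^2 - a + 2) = 16*a^4 - 2*a^3 + 68*a^2 - 8*a + 16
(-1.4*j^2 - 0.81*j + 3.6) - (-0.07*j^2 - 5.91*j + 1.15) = -1.33*j^2 + 5.1*j + 2.45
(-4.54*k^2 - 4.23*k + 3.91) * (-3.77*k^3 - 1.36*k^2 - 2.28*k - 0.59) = 17.1158*k^5 + 22.1215*k^4 + 1.3633*k^3 + 7.0054*k^2 - 6.4191*k - 2.3069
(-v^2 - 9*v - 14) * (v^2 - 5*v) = -v^4 - 4*v^3 + 31*v^2 + 70*v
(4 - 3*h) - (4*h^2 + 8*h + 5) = -4*h^2 - 11*h - 1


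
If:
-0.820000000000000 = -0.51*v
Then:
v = 1.61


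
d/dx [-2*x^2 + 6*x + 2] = 6 - 4*x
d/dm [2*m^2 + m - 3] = 4*m + 1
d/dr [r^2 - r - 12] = 2*r - 1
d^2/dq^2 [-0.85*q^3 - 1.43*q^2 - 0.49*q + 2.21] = -5.1*q - 2.86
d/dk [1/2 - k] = -1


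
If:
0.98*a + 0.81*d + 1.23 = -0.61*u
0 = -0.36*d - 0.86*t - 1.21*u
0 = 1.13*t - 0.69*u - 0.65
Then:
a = 3.36127415567997*u - 0.11933357413762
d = -4.81981317600787*u - 1.37413962635202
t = 0.610619469026549*u + 0.575221238938053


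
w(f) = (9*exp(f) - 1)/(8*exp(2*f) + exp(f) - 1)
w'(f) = (9*exp(f) - 1)*(-16*exp(2*f) - exp(f))/(8*exp(2*f) + exp(f) - 1)^2 + 9*exp(f)/(8*exp(2*f) + exp(f) - 1)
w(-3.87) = 0.83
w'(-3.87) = -0.17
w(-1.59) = -1.80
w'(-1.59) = -7.34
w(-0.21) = 1.24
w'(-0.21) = -1.34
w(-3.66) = 0.79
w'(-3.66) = -0.21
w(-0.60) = 2.01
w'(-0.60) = -2.99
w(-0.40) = 1.54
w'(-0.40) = -1.86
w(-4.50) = 0.91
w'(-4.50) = -0.09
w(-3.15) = 0.65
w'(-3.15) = -0.36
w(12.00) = 0.00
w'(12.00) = 0.00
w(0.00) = 1.00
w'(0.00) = -1.00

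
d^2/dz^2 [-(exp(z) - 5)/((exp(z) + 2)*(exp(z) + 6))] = (-exp(4*z) + 28*exp(3*z) + 192*exp(2*z) + 176*exp(z) - 624)*exp(z)/(exp(6*z) + 24*exp(5*z) + 228*exp(4*z) + 1088*exp(3*z) + 2736*exp(2*z) + 3456*exp(z) + 1728)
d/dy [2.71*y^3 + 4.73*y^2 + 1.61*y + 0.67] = 8.13*y^2 + 9.46*y + 1.61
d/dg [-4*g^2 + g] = 1 - 8*g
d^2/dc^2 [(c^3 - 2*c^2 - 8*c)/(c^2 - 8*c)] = 80/(c^3 - 24*c^2 + 192*c - 512)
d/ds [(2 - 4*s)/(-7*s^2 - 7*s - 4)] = 2*(-14*s^2 + 14*s + 15)/(49*s^4 + 98*s^3 + 105*s^2 + 56*s + 16)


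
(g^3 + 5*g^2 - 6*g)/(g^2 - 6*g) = (g^2 + 5*g - 6)/(g - 6)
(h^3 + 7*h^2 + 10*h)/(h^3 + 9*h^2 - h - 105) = h*(h + 2)/(h^2 + 4*h - 21)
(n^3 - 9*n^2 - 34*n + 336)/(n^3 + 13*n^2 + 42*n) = (n^2 - 15*n + 56)/(n*(n + 7))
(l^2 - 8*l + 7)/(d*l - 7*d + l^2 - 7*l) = (l - 1)/(d + l)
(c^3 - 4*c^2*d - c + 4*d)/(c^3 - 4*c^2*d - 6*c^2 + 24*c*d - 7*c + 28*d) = (c - 1)/(c - 7)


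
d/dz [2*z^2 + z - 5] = 4*z + 1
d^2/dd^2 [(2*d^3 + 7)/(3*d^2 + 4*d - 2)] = 2*(44*d^3 + 141*d^2 + 276*d + 154)/(27*d^6 + 108*d^5 + 90*d^4 - 80*d^3 - 60*d^2 + 48*d - 8)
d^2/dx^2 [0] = 0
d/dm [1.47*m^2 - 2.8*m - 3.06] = 2.94*m - 2.8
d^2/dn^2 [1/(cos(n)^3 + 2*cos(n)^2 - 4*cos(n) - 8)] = (-18*sin(n)^4 + 68*sin(n)^2 + 5*cos(n) + 7*cos(3*n) - 18)/(2*(cos(n) - 2)^3*(cos(n) + 2)^4)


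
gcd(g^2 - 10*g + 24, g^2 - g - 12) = g - 4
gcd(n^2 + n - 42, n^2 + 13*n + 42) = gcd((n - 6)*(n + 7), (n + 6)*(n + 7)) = n + 7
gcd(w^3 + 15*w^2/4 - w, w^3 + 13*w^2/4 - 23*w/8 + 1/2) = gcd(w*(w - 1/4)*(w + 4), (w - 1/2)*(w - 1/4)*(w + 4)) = w^2 + 15*w/4 - 1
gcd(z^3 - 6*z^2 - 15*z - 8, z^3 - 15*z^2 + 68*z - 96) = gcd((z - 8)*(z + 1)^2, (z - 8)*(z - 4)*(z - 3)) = z - 8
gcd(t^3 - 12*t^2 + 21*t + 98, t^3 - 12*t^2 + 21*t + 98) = t^3 - 12*t^2 + 21*t + 98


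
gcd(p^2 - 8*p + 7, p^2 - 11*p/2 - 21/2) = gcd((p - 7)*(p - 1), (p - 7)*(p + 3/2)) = p - 7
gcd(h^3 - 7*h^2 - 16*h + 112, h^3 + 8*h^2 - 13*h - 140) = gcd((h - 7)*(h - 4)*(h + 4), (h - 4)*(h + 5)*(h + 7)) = h - 4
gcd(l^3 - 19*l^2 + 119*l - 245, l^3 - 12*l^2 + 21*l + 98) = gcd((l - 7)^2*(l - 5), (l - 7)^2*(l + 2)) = l^2 - 14*l + 49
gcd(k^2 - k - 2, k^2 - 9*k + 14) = k - 2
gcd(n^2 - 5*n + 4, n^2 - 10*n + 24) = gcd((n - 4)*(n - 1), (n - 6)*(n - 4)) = n - 4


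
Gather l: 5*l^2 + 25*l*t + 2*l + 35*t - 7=5*l^2 + l*(25*t + 2) + 35*t - 7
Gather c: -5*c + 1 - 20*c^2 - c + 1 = -20*c^2 - 6*c + 2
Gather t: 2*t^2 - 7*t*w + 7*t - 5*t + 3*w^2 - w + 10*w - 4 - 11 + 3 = 2*t^2 + t*(2 - 7*w) + 3*w^2 + 9*w - 12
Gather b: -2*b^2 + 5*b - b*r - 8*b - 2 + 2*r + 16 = -2*b^2 + b*(-r - 3) + 2*r + 14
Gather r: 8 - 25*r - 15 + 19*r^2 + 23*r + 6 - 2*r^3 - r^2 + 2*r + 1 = -2*r^3 + 18*r^2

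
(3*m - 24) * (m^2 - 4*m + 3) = 3*m^3 - 36*m^2 + 105*m - 72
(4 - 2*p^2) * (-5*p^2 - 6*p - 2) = 10*p^4 + 12*p^3 - 16*p^2 - 24*p - 8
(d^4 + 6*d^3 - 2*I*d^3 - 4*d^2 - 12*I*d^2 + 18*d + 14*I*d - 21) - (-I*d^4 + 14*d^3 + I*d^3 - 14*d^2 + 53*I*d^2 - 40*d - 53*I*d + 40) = d^4 + I*d^4 - 8*d^3 - 3*I*d^3 + 10*d^2 - 65*I*d^2 + 58*d + 67*I*d - 61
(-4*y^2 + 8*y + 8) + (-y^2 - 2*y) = -5*y^2 + 6*y + 8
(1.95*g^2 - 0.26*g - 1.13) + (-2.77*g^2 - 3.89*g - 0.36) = -0.82*g^2 - 4.15*g - 1.49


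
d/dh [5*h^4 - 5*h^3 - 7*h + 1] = 20*h^3 - 15*h^2 - 7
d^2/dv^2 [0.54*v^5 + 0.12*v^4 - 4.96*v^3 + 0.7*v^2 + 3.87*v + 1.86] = 10.8*v^3 + 1.44*v^2 - 29.76*v + 1.4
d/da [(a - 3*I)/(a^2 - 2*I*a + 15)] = (a^2 - 2*I*a - 2*(a - 3*I)*(a - I) + 15)/(a^2 - 2*I*a + 15)^2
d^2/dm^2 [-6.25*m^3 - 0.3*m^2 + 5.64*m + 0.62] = -37.5*m - 0.6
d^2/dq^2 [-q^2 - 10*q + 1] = -2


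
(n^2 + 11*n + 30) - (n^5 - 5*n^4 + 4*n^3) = -n^5 + 5*n^4 - 4*n^3 + n^2 + 11*n + 30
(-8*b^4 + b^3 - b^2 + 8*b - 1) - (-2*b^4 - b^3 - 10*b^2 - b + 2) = -6*b^4 + 2*b^3 + 9*b^2 + 9*b - 3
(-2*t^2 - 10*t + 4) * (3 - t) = 2*t^3 + 4*t^2 - 34*t + 12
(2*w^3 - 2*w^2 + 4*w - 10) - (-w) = 2*w^3 - 2*w^2 + 5*w - 10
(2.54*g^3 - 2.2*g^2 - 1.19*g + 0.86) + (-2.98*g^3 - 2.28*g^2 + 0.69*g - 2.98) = -0.44*g^3 - 4.48*g^2 - 0.5*g - 2.12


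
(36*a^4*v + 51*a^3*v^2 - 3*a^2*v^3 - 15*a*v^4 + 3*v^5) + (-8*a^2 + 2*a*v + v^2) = 36*a^4*v + 51*a^3*v^2 - 3*a^2*v^3 - 8*a^2 - 15*a*v^4 + 2*a*v + 3*v^5 + v^2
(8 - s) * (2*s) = -2*s^2 + 16*s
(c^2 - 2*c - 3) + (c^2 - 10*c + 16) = 2*c^2 - 12*c + 13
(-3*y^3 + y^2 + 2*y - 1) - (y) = -3*y^3 + y^2 + y - 1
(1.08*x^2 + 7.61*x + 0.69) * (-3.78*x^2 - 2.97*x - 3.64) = -4.0824*x^4 - 31.9734*x^3 - 29.1411*x^2 - 29.7497*x - 2.5116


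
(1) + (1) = 2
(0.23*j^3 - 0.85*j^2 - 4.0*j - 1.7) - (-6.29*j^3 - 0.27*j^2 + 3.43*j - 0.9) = 6.52*j^3 - 0.58*j^2 - 7.43*j - 0.8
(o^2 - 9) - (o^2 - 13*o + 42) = 13*o - 51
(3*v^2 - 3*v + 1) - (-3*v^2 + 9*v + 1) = 6*v^2 - 12*v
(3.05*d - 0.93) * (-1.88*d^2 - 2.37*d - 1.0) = -5.734*d^3 - 5.4801*d^2 - 0.845899999999999*d + 0.93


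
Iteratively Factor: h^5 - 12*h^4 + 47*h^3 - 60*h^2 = (h)*(h^4 - 12*h^3 + 47*h^2 - 60*h) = h*(h - 5)*(h^3 - 7*h^2 + 12*h) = h*(h - 5)*(h - 4)*(h^2 - 3*h) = h^2*(h - 5)*(h - 4)*(h - 3)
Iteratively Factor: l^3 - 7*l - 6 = (l + 2)*(l^2 - 2*l - 3) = (l - 3)*(l + 2)*(l + 1)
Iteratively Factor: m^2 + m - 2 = (m + 2)*(m - 1)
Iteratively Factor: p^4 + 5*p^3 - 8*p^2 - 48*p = (p)*(p^3 + 5*p^2 - 8*p - 48) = p*(p + 4)*(p^2 + p - 12) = p*(p - 3)*(p + 4)*(p + 4)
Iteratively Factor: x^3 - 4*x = (x - 2)*(x^2 + 2*x) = (x - 2)*(x + 2)*(x)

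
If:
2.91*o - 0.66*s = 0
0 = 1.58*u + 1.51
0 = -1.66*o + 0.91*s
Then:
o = 0.00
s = 0.00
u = -0.96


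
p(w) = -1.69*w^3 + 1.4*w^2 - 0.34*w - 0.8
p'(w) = -5.07*w^2 + 2.8*w - 0.34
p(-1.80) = 14.20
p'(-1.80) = -21.81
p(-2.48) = 34.43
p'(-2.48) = -38.47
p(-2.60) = 39.25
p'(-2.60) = -41.89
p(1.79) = -6.62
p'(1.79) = -11.57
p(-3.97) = 128.36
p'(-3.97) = -91.36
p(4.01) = -88.62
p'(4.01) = -70.64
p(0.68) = -0.92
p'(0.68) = -0.78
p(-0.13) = -0.73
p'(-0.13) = -0.79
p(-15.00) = 6023.05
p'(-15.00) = -1183.09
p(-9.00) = 1347.67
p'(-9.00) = -436.21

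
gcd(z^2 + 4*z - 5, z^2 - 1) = z - 1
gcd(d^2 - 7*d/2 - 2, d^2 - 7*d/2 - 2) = d^2 - 7*d/2 - 2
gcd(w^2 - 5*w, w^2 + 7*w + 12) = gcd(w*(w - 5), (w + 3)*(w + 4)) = 1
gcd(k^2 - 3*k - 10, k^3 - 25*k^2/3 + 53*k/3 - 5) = k - 5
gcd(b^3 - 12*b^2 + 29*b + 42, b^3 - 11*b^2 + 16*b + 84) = b^2 - 13*b + 42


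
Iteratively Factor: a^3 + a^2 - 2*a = (a - 1)*(a^2 + 2*a) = (a - 1)*(a + 2)*(a)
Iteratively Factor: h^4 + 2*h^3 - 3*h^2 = (h)*(h^3 + 2*h^2 - 3*h) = h^2*(h^2 + 2*h - 3) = h^2*(h - 1)*(h + 3)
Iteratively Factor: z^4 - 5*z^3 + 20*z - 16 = (z - 2)*(z^3 - 3*z^2 - 6*z + 8) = (z - 2)*(z + 2)*(z^2 - 5*z + 4) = (z - 4)*(z - 2)*(z + 2)*(z - 1)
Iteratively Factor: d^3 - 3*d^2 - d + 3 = (d - 3)*(d^2 - 1) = (d - 3)*(d + 1)*(d - 1)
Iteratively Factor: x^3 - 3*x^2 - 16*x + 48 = (x - 4)*(x^2 + x - 12) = (x - 4)*(x - 3)*(x + 4)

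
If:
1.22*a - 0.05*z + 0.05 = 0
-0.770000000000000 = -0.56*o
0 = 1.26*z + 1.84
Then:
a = -0.10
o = 1.38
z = -1.46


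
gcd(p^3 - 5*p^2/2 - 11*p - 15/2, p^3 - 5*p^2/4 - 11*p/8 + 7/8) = p + 1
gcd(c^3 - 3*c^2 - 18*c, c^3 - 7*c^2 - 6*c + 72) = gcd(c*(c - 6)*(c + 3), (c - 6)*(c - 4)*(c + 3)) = c^2 - 3*c - 18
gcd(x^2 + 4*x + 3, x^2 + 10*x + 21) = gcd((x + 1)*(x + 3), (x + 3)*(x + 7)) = x + 3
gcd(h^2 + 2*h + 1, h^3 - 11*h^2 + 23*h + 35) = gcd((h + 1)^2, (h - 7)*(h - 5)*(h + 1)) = h + 1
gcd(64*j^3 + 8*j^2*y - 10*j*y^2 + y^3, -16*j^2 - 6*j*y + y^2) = -16*j^2 - 6*j*y + y^2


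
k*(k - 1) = k^2 - k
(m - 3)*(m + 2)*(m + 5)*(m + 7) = m^4 + 11*m^3 + 17*m^2 - 107*m - 210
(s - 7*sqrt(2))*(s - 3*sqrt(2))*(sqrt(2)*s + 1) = sqrt(2)*s^3 - 19*s^2 + 32*sqrt(2)*s + 42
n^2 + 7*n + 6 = (n + 1)*(n + 6)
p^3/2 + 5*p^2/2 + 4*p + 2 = (p/2 + 1/2)*(p + 2)^2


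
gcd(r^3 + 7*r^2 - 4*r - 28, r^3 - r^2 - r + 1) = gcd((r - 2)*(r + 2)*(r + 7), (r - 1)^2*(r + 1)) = 1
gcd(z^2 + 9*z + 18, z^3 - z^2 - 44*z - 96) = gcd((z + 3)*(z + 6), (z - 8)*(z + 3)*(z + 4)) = z + 3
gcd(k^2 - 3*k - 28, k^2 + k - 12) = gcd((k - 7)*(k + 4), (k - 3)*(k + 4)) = k + 4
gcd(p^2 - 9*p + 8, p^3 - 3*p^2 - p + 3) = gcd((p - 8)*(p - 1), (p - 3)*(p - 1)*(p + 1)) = p - 1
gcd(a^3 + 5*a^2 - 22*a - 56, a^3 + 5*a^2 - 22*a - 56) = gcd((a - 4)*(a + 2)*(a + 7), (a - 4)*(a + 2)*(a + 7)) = a^3 + 5*a^2 - 22*a - 56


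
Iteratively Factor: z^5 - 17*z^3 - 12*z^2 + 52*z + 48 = (z + 1)*(z^4 - z^3 - 16*z^2 + 4*z + 48) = (z - 2)*(z + 1)*(z^3 + z^2 - 14*z - 24) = (z - 2)*(z + 1)*(z + 2)*(z^2 - z - 12) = (z - 4)*(z - 2)*(z + 1)*(z + 2)*(z + 3)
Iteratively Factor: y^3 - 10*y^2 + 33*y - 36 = (y - 4)*(y^2 - 6*y + 9) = (y - 4)*(y - 3)*(y - 3)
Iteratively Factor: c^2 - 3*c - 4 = (c + 1)*(c - 4)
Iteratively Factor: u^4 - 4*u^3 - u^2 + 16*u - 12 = (u - 1)*(u^3 - 3*u^2 - 4*u + 12) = (u - 2)*(u - 1)*(u^2 - u - 6) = (u - 3)*(u - 2)*(u - 1)*(u + 2)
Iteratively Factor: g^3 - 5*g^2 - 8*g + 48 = (g - 4)*(g^2 - g - 12) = (g - 4)*(g + 3)*(g - 4)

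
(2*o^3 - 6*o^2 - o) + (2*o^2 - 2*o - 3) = 2*o^3 - 4*o^2 - 3*o - 3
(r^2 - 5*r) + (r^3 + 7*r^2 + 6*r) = r^3 + 8*r^2 + r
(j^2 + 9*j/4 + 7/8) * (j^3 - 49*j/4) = j^5 + 9*j^4/4 - 91*j^3/8 - 441*j^2/16 - 343*j/32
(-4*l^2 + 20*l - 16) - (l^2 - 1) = -5*l^2 + 20*l - 15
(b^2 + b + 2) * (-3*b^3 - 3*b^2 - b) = -3*b^5 - 6*b^4 - 10*b^3 - 7*b^2 - 2*b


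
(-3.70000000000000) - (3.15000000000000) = -6.85000000000000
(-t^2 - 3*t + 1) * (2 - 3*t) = 3*t^3 + 7*t^2 - 9*t + 2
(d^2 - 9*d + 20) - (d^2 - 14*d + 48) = 5*d - 28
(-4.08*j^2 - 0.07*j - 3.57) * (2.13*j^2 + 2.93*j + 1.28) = -8.6904*j^4 - 12.1035*j^3 - 13.0316*j^2 - 10.5497*j - 4.5696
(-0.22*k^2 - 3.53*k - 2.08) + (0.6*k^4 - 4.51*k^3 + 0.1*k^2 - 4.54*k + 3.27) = 0.6*k^4 - 4.51*k^3 - 0.12*k^2 - 8.07*k + 1.19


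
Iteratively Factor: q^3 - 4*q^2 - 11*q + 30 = (q - 5)*(q^2 + q - 6) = (q - 5)*(q + 3)*(q - 2)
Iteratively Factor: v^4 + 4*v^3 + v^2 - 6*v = (v + 2)*(v^3 + 2*v^2 - 3*v) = (v + 2)*(v + 3)*(v^2 - v) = v*(v + 2)*(v + 3)*(v - 1)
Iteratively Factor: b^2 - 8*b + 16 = (b - 4)*(b - 4)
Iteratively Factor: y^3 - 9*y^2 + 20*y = (y)*(y^2 - 9*y + 20) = y*(y - 4)*(y - 5)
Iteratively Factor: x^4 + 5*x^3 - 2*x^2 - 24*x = (x)*(x^3 + 5*x^2 - 2*x - 24) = x*(x - 2)*(x^2 + 7*x + 12) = x*(x - 2)*(x + 4)*(x + 3)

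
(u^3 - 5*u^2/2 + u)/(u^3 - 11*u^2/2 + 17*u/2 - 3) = u/(u - 3)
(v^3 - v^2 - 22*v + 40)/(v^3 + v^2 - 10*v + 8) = (v^2 + v - 20)/(v^2 + 3*v - 4)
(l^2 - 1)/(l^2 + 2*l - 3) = (l + 1)/(l + 3)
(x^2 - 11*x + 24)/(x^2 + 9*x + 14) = (x^2 - 11*x + 24)/(x^2 + 9*x + 14)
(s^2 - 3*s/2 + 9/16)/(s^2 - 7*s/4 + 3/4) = (s - 3/4)/(s - 1)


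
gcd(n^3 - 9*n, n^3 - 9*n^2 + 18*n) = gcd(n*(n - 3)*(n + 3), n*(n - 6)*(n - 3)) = n^2 - 3*n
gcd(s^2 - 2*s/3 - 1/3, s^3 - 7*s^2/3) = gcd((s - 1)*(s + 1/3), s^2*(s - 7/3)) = 1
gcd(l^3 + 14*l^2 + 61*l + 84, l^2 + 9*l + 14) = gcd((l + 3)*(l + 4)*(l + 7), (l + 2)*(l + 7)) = l + 7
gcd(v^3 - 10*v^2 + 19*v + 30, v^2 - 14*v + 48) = v - 6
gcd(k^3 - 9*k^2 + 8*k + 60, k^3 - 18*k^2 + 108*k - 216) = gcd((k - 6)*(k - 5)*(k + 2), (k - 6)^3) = k - 6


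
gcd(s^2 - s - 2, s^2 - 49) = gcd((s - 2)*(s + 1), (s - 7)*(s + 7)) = 1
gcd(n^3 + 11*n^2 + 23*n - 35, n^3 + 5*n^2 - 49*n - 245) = n^2 + 12*n + 35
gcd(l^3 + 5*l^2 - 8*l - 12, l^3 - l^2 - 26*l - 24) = l + 1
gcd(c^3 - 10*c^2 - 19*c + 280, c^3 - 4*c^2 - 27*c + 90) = c + 5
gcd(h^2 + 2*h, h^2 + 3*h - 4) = 1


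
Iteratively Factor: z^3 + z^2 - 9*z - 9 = (z + 3)*(z^2 - 2*z - 3) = (z + 1)*(z + 3)*(z - 3)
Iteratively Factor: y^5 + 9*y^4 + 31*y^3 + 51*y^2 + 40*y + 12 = (y + 2)*(y^4 + 7*y^3 + 17*y^2 + 17*y + 6) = (y + 2)*(y + 3)*(y^3 + 4*y^2 + 5*y + 2) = (y + 2)^2*(y + 3)*(y^2 + 2*y + 1) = (y + 1)*(y + 2)^2*(y + 3)*(y + 1)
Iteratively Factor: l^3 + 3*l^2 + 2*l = (l)*(l^2 + 3*l + 2) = l*(l + 1)*(l + 2)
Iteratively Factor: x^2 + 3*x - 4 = (x - 1)*(x + 4)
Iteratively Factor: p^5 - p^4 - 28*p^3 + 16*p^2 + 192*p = (p - 4)*(p^4 + 3*p^3 - 16*p^2 - 48*p) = p*(p - 4)*(p^3 + 3*p^2 - 16*p - 48) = p*(p - 4)*(p + 4)*(p^2 - p - 12) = p*(p - 4)^2*(p + 4)*(p + 3)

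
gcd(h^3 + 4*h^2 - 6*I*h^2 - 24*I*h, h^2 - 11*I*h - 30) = h - 6*I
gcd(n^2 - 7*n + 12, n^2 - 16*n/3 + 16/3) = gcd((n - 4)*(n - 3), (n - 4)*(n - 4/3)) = n - 4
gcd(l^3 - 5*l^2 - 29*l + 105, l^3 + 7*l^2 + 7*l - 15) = l + 5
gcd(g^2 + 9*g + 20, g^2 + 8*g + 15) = g + 5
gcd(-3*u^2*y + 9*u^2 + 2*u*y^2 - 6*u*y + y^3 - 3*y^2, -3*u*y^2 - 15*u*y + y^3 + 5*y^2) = 1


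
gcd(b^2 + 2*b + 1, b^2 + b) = b + 1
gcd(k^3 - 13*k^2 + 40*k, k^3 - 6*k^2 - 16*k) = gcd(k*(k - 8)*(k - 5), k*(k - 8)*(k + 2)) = k^2 - 8*k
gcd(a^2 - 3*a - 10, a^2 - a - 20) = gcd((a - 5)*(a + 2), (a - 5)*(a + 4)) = a - 5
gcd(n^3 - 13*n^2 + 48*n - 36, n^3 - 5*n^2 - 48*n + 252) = n^2 - 12*n + 36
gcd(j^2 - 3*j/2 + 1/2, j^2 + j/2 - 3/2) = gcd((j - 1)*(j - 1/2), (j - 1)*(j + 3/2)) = j - 1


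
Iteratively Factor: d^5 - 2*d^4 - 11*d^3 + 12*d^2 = (d)*(d^4 - 2*d^3 - 11*d^2 + 12*d) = d*(d + 3)*(d^3 - 5*d^2 + 4*d) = d^2*(d + 3)*(d^2 - 5*d + 4) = d^2*(d - 1)*(d + 3)*(d - 4)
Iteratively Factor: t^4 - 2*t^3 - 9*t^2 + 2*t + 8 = (t - 4)*(t^3 + 2*t^2 - t - 2) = (t - 4)*(t + 2)*(t^2 - 1) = (t - 4)*(t - 1)*(t + 2)*(t + 1)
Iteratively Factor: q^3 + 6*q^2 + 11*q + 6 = (q + 3)*(q^2 + 3*q + 2) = (q + 1)*(q + 3)*(q + 2)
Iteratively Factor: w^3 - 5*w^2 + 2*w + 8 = (w - 4)*(w^2 - w - 2) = (w - 4)*(w + 1)*(w - 2)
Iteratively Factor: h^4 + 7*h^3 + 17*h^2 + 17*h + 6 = (h + 3)*(h^3 + 4*h^2 + 5*h + 2) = (h + 2)*(h + 3)*(h^2 + 2*h + 1) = (h + 1)*(h + 2)*(h + 3)*(h + 1)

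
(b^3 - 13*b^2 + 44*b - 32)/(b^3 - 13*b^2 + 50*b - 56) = (b^2 - 9*b + 8)/(b^2 - 9*b + 14)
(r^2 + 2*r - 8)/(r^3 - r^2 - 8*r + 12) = (r + 4)/(r^2 + r - 6)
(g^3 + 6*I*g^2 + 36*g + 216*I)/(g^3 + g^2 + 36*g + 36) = (g + 6*I)/(g + 1)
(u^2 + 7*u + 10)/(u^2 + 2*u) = (u + 5)/u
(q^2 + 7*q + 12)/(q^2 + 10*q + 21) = (q + 4)/(q + 7)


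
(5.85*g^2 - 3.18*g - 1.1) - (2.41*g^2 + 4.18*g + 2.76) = 3.44*g^2 - 7.36*g - 3.86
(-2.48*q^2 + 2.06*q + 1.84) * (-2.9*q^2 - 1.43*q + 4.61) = 7.192*q^4 - 2.4276*q^3 - 19.7146*q^2 + 6.8654*q + 8.4824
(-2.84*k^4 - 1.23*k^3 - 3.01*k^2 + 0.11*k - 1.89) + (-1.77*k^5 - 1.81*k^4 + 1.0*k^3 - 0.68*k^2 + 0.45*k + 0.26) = -1.77*k^5 - 4.65*k^4 - 0.23*k^3 - 3.69*k^2 + 0.56*k - 1.63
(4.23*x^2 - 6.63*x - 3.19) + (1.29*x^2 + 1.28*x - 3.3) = 5.52*x^2 - 5.35*x - 6.49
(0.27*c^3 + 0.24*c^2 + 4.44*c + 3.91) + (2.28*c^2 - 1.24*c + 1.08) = 0.27*c^3 + 2.52*c^2 + 3.2*c + 4.99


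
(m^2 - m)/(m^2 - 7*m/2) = 2*(m - 1)/(2*m - 7)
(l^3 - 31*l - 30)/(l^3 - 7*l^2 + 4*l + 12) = (l + 5)/(l - 2)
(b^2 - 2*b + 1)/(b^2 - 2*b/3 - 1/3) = 3*(b - 1)/(3*b + 1)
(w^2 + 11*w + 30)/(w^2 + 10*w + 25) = (w + 6)/(w + 5)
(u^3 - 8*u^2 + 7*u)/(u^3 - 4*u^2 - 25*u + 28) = u/(u + 4)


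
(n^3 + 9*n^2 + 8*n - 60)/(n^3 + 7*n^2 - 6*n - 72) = (n^2 + 3*n - 10)/(n^2 + n - 12)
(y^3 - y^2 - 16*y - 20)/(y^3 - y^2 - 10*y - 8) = (y^2 - 3*y - 10)/(y^2 - 3*y - 4)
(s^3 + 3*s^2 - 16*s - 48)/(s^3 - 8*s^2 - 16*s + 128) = (s + 3)/(s - 8)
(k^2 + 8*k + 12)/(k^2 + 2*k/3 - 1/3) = 3*(k^2 + 8*k + 12)/(3*k^2 + 2*k - 1)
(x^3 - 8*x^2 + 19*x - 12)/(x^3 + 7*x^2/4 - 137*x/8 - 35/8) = 8*(x^3 - 8*x^2 + 19*x - 12)/(8*x^3 + 14*x^2 - 137*x - 35)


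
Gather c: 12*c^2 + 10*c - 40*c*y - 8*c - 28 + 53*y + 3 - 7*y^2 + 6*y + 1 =12*c^2 + c*(2 - 40*y) - 7*y^2 + 59*y - 24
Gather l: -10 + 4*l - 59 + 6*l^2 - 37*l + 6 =6*l^2 - 33*l - 63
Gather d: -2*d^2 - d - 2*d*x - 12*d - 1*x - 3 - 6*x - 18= -2*d^2 + d*(-2*x - 13) - 7*x - 21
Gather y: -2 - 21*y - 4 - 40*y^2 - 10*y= -40*y^2 - 31*y - 6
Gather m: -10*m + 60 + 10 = 70 - 10*m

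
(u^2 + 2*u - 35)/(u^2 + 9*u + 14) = (u - 5)/(u + 2)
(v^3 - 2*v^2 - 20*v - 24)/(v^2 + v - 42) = (v^2 + 4*v + 4)/(v + 7)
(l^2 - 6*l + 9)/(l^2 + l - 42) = (l^2 - 6*l + 9)/(l^2 + l - 42)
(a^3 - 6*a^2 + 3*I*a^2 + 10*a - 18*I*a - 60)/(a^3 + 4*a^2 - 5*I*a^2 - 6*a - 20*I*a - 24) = (a^2 + a*(-6 + 5*I) - 30*I)/(a^2 + a*(4 - 3*I) - 12*I)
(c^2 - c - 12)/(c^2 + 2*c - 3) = (c - 4)/(c - 1)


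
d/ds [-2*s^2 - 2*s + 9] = -4*s - 2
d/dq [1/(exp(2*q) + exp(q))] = (-2*exp(q) - 1)*exp(-q)/(exp(q) + 1)^2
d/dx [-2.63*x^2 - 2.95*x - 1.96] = -5.26*x - 2.95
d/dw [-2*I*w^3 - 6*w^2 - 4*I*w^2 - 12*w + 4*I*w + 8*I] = -6*I*w^2 - w*(12 + 8*I) - 12 + 4*I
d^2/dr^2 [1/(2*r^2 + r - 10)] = 2*(-4*r^2 - 2*r + (4*r + 1)^2 + 20)/(2*r^2 + r - 10)^3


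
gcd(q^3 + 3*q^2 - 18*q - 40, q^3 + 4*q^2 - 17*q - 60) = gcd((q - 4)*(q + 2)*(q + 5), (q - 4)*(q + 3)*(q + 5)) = q^2 + q - 20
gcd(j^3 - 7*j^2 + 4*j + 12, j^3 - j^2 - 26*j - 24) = j^2 - 5*j - 6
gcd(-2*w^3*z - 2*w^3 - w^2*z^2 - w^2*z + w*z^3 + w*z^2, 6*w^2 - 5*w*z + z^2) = -2*w + z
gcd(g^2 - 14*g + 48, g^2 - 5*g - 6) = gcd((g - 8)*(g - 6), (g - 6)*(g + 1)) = g - 6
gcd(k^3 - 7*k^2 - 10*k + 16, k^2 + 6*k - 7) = k - 1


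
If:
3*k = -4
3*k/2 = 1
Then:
No Solution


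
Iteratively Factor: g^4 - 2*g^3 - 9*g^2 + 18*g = (g - 2)*(g^3 - 9*g) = (g - 2)*(g + 3)*(g^2 - 3*g) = (g - 3)*(g - 2)*(g + 3)*(g)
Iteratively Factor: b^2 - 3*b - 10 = (b + 2)*(b - 5)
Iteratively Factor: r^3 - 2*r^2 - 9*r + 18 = (r + 3)*(r^2 - 5*r + 6) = (r - 3)*(r + 3)*(r - 2)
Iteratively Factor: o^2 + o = (o)*(o + 1)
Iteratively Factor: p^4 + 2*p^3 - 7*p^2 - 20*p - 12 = (p - 3)*(p^3 + 5*p^2 + 8*p + 4) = (p - 3)*(p + 2)*(p^2 + 3*p + 2) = (p - 3)*(p + 2)^2*(p + 1)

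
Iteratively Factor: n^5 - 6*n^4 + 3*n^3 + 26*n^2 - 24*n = (n - 1)*(n^4 - 5*n^3 - 2*n^2 + 24*n) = (n - 4)*(n - 1)*(n^3 - n^2 - 6*n) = (n - 4)*(n - 1)*(n + 2)*(n^2 - 3*n) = n*(n - 4)*(n - 1)*(n + 2)*(n - 3)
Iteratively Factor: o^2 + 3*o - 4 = (o - 1)*(o + 4)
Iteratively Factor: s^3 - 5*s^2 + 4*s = (s)*(s^2 - 5*s + 4) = s*(s - 4)*(s - 1)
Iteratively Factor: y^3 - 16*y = (y - 4)*(y^2 + 4*y) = (y - 4)*(y + 4)*(y)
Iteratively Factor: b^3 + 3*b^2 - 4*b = (b - 1)*(b^2 + 4*b) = b*(b - 1)*(b + 4)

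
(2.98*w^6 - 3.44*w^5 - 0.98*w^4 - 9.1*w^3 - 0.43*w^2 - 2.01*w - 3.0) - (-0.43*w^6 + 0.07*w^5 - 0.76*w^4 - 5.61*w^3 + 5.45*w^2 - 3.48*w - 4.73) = 3.41*w^6 - 3.51*w^5 - 0.22*w^4 - 3.49*w^3 - 5.88*w^2 + 1.47*w + 1.73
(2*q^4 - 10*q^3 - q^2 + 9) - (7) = 2*q^4 - 10*q^3 - q^2 + 2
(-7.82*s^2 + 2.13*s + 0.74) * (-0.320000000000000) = 2.5024*s^2 - 0.6816*s - 0.2368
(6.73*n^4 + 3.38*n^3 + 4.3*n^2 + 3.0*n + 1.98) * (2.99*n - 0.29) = 20.1227*n^5 + 8.1545*n^4 + 11.8768*n^3 + 7.723*n^2 + 5.0502*n - 0.5742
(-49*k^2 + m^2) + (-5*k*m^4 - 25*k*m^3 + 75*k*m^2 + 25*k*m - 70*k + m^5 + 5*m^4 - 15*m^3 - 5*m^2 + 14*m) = -49*k^2 - 5*k*m^4 - 25*k*m^3 + 75*k*m^2 + 25*k*m - 70*k + m^5 + 5*m^4 - 15*m^3 - 4*m^2 + 14*m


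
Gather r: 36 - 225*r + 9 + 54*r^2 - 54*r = 54*r^2 - 279*r + 45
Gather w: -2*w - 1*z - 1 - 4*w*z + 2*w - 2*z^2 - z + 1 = -4*w*z - 2*z^2 - 2*z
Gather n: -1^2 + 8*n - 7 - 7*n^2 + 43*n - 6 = -7*n^2 + 51*n - 14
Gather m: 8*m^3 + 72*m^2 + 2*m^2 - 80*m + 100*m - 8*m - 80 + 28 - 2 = 8*m^3 + 74*m^2 + 12*m - 54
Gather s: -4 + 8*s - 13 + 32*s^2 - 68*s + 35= 32*s^2 - 60*s + 18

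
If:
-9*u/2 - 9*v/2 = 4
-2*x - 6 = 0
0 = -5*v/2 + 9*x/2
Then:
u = 203/45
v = -27/5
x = -3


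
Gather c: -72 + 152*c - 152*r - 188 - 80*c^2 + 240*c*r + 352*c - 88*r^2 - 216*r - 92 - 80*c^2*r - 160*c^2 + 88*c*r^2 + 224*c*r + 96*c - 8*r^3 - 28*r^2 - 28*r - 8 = c^2*(-80*r - 240) + c*(88*r^2 + 464*r + 600) - 8*r^3 - 116*r^2 - 396*r - 360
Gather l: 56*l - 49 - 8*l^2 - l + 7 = -8*l^2 + 55*l - 42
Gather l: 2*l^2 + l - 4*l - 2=2*l^2 - 3*l - 2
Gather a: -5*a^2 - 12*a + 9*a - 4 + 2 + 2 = -5*a^2 - 3*a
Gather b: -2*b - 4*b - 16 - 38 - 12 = -6*b - 66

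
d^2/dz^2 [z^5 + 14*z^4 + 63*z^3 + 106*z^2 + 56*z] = 20*z^3 + 168*z^2 + 378*z + 212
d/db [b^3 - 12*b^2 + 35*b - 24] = 3*b^2 - 24*b + 35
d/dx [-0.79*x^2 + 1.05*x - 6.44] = 1.05 - 1.58*x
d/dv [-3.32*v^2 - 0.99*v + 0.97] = -6.64*v - 0.99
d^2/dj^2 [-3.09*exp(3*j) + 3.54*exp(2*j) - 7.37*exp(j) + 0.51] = (-27.81*exp(2*j) + 14.16*exp(j) - 7.37)*exp(j)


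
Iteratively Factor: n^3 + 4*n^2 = (n)*(n^2 + 4*n) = n^2*(n + 4)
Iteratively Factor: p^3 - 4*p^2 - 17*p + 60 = (p - 3)*(p^2 - p - 20) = (p - 5)*(p - 3)*(p + 4)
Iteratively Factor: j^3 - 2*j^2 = (j)*(j^2 - 2*j) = j*(j - 2)*(j)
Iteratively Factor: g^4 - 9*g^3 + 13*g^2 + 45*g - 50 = (g + 2)*(g^3 - 11*g^2 + 35*g - 25) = (g - 5)*(g + 2)*(g^2 - 6*g + 5) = (g - 5)*(g - 1)*(g + 2)*(g - 5)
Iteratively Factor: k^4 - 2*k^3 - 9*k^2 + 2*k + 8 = (k - 1)*(k^3 - k^2 - 10*k - 8) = (k - 1)*(k + 1)*(k^2 - 2*k - 8) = (k - 4)*(k - 1)*(k + 1)*(k + 2)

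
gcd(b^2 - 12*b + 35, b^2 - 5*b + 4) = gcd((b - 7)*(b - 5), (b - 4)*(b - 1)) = 1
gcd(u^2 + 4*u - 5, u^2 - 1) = u - 1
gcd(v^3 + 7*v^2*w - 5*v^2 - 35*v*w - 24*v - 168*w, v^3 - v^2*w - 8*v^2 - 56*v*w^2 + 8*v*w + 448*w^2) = v^2 + 7*v*w - 8*v - 56*w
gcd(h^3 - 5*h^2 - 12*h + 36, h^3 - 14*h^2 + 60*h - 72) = h^2 - 8*h + 12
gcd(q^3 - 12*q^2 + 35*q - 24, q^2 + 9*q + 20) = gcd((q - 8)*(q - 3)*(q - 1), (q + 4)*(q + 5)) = 1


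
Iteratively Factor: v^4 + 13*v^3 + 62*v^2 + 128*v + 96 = (v + 3)*(v^3 + 10*v^2 + 32*v + 32) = (v + 2)*(v + 3)*(v^2 + 8*v + 16) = (v + 2)*(v + 3)*(v + 4)*(v + 4)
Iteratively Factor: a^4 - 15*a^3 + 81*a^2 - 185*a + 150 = (a - 5)*(a^3 - 10*a^2 + 31*a - 30) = (a - 5)*(a - 3)*(a^2 - 7*a + 10) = (a - 5)*(a - 3)*(a - 2)*(a - 5)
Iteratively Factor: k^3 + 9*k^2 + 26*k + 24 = (k + 4)*(k^2 + 5*k + 6) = (k + 3)*(k + 4)*(k + 2)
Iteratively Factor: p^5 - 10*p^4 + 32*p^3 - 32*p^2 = (p)*(p^4 - 10*p^3 + 32*p^2 - 32*p) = p*(p - 2)*(p^3 - 8*p^2 + 16*p) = p*(p - 4)*(p - 2)*(p^2 - 4*p) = p^2*(p - 4)*(p - 2)*(p - 4)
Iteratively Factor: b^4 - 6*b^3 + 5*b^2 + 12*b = (b - 3)*(b^3 - 3*b^2 - 4*b) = b*(b - 3)*(b^2 - 3*b - 4) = b*(b - 4)*(b - 3)*(b + 1)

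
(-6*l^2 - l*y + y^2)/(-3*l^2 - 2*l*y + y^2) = (2*l + y)/(l + y)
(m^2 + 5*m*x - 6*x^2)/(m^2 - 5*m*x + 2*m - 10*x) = (m^2 + 5*m*x - 6*x^2)/(m^2 - 5*m*x + 2*m - 10*x)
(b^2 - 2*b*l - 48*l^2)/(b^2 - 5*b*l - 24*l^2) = (b + 6*l)/(b + 3*l)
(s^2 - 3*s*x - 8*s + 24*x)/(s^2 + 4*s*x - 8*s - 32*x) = (s - 3*x)/(s + 4*x)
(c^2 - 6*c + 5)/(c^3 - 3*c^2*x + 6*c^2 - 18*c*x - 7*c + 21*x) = (5 - c)/(-c^2 + 3*c*x - 7*c + 21*x)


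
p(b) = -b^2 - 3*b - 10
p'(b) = -2*b - 3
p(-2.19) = -8.23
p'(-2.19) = 1.38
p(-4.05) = -14.25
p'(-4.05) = 5.10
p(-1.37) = -7.77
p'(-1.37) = -0.26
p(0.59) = -12.12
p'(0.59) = -4.18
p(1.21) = -15.09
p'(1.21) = -5.42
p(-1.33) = -7.78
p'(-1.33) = -0.34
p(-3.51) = -11.79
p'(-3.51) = 4.02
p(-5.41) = -23.04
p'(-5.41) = 7.82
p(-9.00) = -64.00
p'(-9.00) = 15.00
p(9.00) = -118.00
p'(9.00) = -21.00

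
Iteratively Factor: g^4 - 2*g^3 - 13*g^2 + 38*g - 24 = (g - 1)*(g^3 - g^2 - 14*g + 24) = (g - 1)*(g + 4)*(g^2 - 5*g + 6) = (g - 3)*(g - 1)*(g + 4)*(g - 2)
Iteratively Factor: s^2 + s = (s + 1)*(s)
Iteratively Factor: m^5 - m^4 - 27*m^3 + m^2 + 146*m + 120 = (m + 2)*(m^4 - 3*m^3 - 21*m^2 + 43*m + 60) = (m - 3)*(m + 2)*(m^3 - 21*m - 20) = (m - 3)*(m + 2)*(m + 4)*(m^2 - 4*m - 5) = (m - 5)*(m - 3)*(m + 2)*(m + 4)*(m + 1)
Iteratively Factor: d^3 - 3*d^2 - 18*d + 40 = (d - 5)*(d^2 + 2*d - 8) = (d - 5)*(d - 2)*(d + 4)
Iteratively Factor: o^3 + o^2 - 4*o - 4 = (o + 2)*(o^2 - o - 2) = (o + 1)*(o + 2)*(o - 2)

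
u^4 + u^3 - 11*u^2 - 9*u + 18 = (u - 3)*(u - 1)*(u + 2)*(u + 3)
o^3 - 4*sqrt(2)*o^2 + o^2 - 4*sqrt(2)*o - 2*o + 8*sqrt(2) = (o - 1)*(o + 2)*(o - 4*sqrt(2))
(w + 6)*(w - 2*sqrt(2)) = w^2 - 2*sqrt(2)*w + 6*w - 12*sqrt(2)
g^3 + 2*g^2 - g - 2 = (g - 1)*(g + 1)*(g + 2)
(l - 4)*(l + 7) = l^2 + 3*l - 28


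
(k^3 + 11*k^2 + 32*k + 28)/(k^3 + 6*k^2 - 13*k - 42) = (k + 2)/(k - 3)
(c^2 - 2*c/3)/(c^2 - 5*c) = (c - 2/3)/(c - 5)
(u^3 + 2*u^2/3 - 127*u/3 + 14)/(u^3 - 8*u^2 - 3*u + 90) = (3*u^2 + 20*u - 7)/(3*(u^2 - 2*u - 15))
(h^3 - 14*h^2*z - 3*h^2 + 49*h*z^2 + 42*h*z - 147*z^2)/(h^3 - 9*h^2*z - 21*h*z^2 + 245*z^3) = (h - 3)/(h + 5*z)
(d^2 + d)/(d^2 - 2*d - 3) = d/(d - 3)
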